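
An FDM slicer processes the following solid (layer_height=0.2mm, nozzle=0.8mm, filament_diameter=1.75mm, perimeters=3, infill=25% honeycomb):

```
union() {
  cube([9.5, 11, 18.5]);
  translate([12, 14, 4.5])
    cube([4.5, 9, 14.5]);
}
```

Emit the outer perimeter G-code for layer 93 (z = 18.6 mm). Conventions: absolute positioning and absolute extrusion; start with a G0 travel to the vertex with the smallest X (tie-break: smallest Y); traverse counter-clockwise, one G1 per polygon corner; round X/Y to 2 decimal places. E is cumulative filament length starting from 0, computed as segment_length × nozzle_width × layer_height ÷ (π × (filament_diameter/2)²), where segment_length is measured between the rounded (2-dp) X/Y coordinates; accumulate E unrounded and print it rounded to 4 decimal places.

At z = 18.6 mm: the cube is absent (z outside [0, 18.5]); the cube at (12, 14) (footprint 4.5×9) is included at this height; Taking the union: only the 4.5×9 cube at (12, 14) is present, so the union is just that shape — 1 connected region. The outline is a single polygon with 4 vertices. Extrusion per mm of travel: 0.8 × 0.2 / (π × 0.875²) = 0.066520. Accumulating E over each segment gives final E = 1.7960.

G0 X12.00 Y14.00 Z18.60
G1 X16.50 Y14.00 E0.2993
G1 X16.50 Y23.00 E0.8980
G1 X12.00 Y23.00 E1.1974
G1 X12.00 Y14.00 E1.7960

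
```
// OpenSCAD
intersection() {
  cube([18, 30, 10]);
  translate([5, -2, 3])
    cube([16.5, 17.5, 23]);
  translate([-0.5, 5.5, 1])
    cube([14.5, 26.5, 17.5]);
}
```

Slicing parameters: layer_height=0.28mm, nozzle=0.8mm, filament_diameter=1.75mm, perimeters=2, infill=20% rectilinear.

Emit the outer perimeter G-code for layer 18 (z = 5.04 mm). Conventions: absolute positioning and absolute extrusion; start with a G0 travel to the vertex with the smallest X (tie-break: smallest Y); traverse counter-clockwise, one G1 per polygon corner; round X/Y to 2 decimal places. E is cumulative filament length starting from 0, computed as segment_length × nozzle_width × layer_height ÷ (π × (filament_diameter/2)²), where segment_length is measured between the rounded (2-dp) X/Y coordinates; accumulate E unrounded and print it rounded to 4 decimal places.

At z = 5.04 mm: the cube (footprint 18×30) is included at this height; the cube at (5, -2) (footprint 16.5×17.5) is included at this height; the cube at (-0.5, 5.5) (footprint 14.5×26.5) is included at this height; Keeping only the common overlap: the 16.5×17.5 cube at (5, -2) partially overlaps the 18×30 cube; clipping to the common part keeps 201.50 mm²; the 14.5×26.5 cube at (-0.5, 5.5) partially overlaps the running intersection; clipping to the common part keeps 90.00 mm² — 1 connected region. The outline is a single polygon with 4 vertices. Extrusion per mm of travel: 0.8 × 0.28 / (π × 0.875²) = 0.093128. Accumulating E over each segment gives final E = 3.5389.

G0 X5.00 Y5.50 Z5.04
G1 X14.00 Y5.50 E0.8382
G1 X14.00 Y15.50 E1.7694
G1 X5.00 Y15.50 E2.6076
G1 X5.00 Y5.50 E3.5389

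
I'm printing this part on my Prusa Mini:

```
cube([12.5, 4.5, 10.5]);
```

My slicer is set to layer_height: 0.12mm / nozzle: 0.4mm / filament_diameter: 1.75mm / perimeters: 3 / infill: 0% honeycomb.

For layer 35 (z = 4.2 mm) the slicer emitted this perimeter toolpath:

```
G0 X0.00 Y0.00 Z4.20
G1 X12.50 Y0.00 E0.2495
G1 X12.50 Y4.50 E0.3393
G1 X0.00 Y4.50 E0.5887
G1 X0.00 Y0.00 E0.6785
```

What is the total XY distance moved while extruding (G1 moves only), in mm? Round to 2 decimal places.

Sum the Euclidean lengths of each G1 segment: total = 34.00 mm.

34.00 mm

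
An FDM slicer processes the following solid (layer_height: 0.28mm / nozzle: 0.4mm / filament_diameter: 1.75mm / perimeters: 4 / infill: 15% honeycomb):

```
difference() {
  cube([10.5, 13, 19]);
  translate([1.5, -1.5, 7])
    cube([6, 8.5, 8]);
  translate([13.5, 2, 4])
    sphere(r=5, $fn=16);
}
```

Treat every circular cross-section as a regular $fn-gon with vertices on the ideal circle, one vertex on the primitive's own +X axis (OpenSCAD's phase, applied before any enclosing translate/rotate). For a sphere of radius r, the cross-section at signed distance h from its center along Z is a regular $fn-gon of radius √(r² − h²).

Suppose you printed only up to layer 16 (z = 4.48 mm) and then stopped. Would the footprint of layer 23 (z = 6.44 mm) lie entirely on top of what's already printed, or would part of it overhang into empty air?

part overhangs

Compare the two slices. At z = 4.48: the cube is present — its section is the full 10.5×13 rectangle (area 136.50 mm²); the cube at (1.5, -1.5) does not reach this height (z outside [7, 15]); the r=5 sphere at (13.5, 2) contributes a regular 16-gon of circumradius √(5²−0.48²) = 4.977 (area = (16/2)·4.977²·sin(360°/16) = 75.83 mm²); Subtracting the remaining from the first: starting from the 10.5×13 cube (136.50 mm²), the r=5 sphere at (13.5, 2) partially overlaps it — only the 8.76 mm² overlap (of its 75.83 mm²) is removed, clipping the outline — area = 127.74 mm². At z = 6.44: the cube (footprint 10.5×13) is included at this height (area 136.50 mm²); the cube at (1.5, -1.5) is not intersected at this z (z outside [7, 15]); the r=5 sphere at (13.5, 2) slices to a regular 16-gon of circumradius 4.364 (√(r²−h²) with h=2.44 from center) (area = (16/2)·4.364²·sin(360°/16) = 58.31 mm²); Taking the first minus the rest: starting from the 10.5×13 cube (136.50 mm²), the r=5 sphere at (13.5, 2) partially overlaps it — only the 5.10 mm² overlap (of its 58.31 mm²) is removed, clipping the outline — area = 131.40 mm². Checking containment: at z = 6.44 the cross-section extends beyond the z = 4.48 cross-section by about 3.66 mm².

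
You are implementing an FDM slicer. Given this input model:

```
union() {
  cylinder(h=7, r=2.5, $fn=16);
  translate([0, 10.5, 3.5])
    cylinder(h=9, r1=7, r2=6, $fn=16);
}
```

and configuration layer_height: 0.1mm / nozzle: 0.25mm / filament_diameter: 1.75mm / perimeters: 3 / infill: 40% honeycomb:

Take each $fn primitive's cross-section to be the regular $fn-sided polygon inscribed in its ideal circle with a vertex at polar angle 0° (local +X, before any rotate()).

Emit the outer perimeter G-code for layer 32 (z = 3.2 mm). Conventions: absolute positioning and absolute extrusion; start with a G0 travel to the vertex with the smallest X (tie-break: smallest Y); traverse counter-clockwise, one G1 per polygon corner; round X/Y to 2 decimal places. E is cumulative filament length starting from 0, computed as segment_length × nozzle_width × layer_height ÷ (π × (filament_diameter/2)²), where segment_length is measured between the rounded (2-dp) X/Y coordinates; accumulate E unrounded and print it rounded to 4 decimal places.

G0 X-2.50 Y0.00 Z3.20
G1 X-2.31 Y-0.96 E0.0102
G1 X-1.77 Y-1.77 E0.0203
G1 X-0.96 Y-2.31 E0.0304
G1 X0.00 Y-2.50 E0.0406
G1 X0.96 Y-2.31 E0.0508
G1 X1.77 Y-1.77 E0.0609
G1 X2.31 Y-0.96 E0.0710
G1 X2.50 Y0.00 E0.0812
G1 X2.31 Y0.96 E0.0913
G1 X1.77 Y1.77 E0.1014
G1 X0.96 Y2.31 E0.1116
G1 X0.00 Y2.50 E0.1217
G1 X-0.96 Y2.31 E0.1319
G1 X-1.77 Y1.77 E0.1420
G1 X-2.31 Y0.96 E0.1521
G1 X-2.50 Y0.00 E0.1623

At z = 3.2 mm: the r=2.5 cylinder contributes a regular 16-gon of circumradius 2.5; the cone at (0, 10.5) does not reach this height (z outside [3.5, 12.5]); Merging all regions: only the r=2.5 cylinder is present, so the union is just that shape — 1 connected region. The outline is a single polygon with 16 vertices. Extrusion per mm of travel: 0.25 × 0.1 / (π × 0.875²) = 0.010394. Accumulating E over each segment gives final E = 0.1623.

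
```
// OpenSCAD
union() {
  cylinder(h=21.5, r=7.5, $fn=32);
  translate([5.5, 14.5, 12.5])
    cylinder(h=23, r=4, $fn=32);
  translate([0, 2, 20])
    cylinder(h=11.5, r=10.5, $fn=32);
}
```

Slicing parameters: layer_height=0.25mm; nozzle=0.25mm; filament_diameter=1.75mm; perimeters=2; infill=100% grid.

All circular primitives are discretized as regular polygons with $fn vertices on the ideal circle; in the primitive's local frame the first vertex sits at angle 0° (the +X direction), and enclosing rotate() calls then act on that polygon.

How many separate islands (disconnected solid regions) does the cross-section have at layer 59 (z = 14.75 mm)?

2

At z = 14.75 mm: the cylinder: section is a regular 32-gon, circumradius r=7.5; the cylinder at (5.5, 14.5): section is a regular 32-gon, circumradius r=4; the cylinder at (0, 2) is not intersected at this z (z outside [20, 31.5]); Taking the union: the 2 present regions are separate (no shared area or edge), so areas and boundary lengths simply add and each stays a separate island — 2 connected regions. Overall, the cross-section has 2 separate islands. Island count = 2.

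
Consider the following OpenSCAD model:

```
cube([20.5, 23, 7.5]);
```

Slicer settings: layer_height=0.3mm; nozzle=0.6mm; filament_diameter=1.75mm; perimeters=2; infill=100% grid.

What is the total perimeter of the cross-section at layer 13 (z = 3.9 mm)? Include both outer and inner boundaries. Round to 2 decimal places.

At z = 3.9 mm: the cube (footprint 20.5×23) is included at this height (perimeter 87.00 mm). Overall, the cross-section is a single solid region. Total boundary length (outer) = 87.00 mm.

87.00 mm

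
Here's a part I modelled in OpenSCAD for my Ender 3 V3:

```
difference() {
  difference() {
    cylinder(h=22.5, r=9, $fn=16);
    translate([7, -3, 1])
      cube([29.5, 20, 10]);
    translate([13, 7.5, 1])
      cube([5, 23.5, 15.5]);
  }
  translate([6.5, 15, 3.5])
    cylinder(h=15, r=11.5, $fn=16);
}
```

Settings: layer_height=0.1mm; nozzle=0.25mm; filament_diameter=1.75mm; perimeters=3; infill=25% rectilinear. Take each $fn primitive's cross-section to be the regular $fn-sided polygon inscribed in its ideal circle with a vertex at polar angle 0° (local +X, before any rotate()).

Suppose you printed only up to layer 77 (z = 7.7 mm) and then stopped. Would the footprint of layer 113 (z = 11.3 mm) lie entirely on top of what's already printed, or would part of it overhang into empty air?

part overhangs

Compare the two slices. At z = 7.7: the r=9 cylinder gives a regular 16-gon of circumradius 9 (constant along its height) (area = (16/2)·9.000²·sin(360°/16) = 247.98 mm²); the cube at (7, -3) is present — its section is the full 29.5×20 rectangle (area 590.00 mm²); the 5×23.5 cube at (13, 7.5) contributes its full rectangle (area 117.50 mm²); Taking the first minus the rest: starting from the r=9 cylinder (247.98 mm²), the 29.5×20 cube at (7, -3) partially overlaps it — only the 12.11 mm² overlap (of its 590.00 mm²) is removed, clipping the outline; the 5×23.5 cube at (13, 7.5) misses the remaining region (no effect) — area = 235.87 mm²; the r=11.5 cylinder at (6.5, 15) contributes a regular 16-gon of circumradius 11.5 (area = (16/2)·11.500²·sin(360°/16) = 404.88 mm²); After the difference (first − rest): starting from the result so far (235.87 mm²), the r=11.5 cylinder at (6.5, 15) partially overlaps it — only the 30.30 mm² overlap (of its 404.88 mm²) is removed, clipping the outline — area = 205.57 mm². At z = 11.3: the cylinder: section is a regular 16-gon, circumradius r=9 (area = (16/2)·9.000²·sin(360°/16) = 247.98 mm²); the cube at (7, -3) is not intersected at this z (z outside [1, 11]); the 5×23.5 cube at (13, 7.5) contributes its full rectangle (area 117.50 mm²); Taking the first minus the rest: starting from the r=9 cylinder (247.98 mm²), the 5×23.5 cube at (13, 7.5) misses the remaining region (no effect) — area = 247.98 mm²; the r=11.5 cylinder at (6.5, 15) gives a regular 16-gon of circumradius 11.5 (constant along its height) (area = (16/2)·11.500²·sin(360°/16) = 404.88 mm²); After the difference (first − rest): starting from the result so far (247.98 mm²), the r=11.5 cylinder at (6.5, 15) partially overlaps it — only the 31.27 mm² overlap (of its 404.88 mm²) is removed, clipping the outline — area = 216.71 mm². Checking containment: at z = 11.3 the cross-section extends beyond the z = 7.7 cross-section by about 11.14 mm².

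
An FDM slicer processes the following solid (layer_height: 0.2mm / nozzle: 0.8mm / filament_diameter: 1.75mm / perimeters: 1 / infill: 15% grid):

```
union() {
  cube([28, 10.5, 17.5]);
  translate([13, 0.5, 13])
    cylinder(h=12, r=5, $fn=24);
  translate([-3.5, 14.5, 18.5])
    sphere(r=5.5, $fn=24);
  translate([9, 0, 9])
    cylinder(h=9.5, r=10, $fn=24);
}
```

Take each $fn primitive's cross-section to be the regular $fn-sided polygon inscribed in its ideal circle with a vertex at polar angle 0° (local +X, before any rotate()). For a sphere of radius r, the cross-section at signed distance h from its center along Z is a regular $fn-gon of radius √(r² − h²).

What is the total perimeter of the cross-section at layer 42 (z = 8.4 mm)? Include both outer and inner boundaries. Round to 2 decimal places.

At z = 8.4 mm: the cube is present — its section is the full 28×10.5 rectangle (perimeter 77.00 mm); the cylinder at (13, 0.5) is absent (z outside [13, 25]); the sphere at (-3.5, 14.5) does not reach this height (|z−center|=10.100 > r=5.5); the cylinder at (9, 0) does not reach this height (z outside [9, 18.5]); Taking the union: only the 28×10.5 cube is present, so the union is just that shape — boundary = 77.00 mm. Overall, the cross-section is a single solid region. Total boundary length (outer) = 77.00 mm.

77.00 mm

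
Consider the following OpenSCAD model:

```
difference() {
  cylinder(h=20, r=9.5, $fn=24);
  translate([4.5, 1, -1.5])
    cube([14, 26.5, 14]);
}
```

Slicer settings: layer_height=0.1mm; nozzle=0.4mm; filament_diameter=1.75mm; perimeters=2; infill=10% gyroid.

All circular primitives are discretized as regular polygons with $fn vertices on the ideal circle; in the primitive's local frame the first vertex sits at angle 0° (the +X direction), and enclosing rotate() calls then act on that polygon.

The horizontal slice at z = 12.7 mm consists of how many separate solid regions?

At z = 12.7 mm: the r=9.5 cylinder contributes a regular 24-gon of circumradius 9.5; the cube at (4.5, 1) does not reach this height (z outside [-1.5, 12.5]); Taking the first minus the rest: none of the subtracted shapes is present at this height, so the r=9.5 cylinder is unchanged — 1 connected region. The result has 1 disconnected region.

1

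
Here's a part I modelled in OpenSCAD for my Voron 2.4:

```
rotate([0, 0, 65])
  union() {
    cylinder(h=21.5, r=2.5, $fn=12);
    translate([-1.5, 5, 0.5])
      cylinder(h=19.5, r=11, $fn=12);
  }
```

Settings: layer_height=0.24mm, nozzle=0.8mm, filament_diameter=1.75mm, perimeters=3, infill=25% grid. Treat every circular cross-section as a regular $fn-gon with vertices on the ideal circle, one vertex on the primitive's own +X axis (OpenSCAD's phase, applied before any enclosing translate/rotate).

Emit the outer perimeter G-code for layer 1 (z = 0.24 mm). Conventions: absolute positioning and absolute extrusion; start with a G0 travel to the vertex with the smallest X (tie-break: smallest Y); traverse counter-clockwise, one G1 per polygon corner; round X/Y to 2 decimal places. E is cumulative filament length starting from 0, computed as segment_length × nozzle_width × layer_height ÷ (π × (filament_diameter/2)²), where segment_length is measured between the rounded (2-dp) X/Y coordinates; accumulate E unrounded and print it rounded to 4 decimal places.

At z = 0.24 mm: the r=2.5 cylinder gives a regular 12-gon of circumradius 2.5 (constant along its height); the cylinder at (-1.5, 5) is not intersected at this z (z outside [0.5, 20]); Merging all regions: only the r=2.5 cylinder is present, so the union is just that shape — 1 connected region; (rotated 65° about Z; rotation is an isometry so areas/perimeters/island counts are preserved). The outline is a single polygon with 12 vertices. Extrusion per mm of travel: 0.8 × 0.24 / (π × 0.875²) = 0.079824. Accumulating E over each segment gives final E = 1.2404.

G0 X-2.49 Y-0.22 Z0.24
G1 X-2.05 Y-1.43 E0.1028
G1 X-1.06 Y-2.27 E0.2064
G1 X0.22 Y-2.49 E0.3101
G1 X1.43 Y-2.05 E0.4129
G1 X2.27 Y-1.06 E0.5165
G1 X2.49 Y0.22 E0.6202
G1 X2.05 Y1.43 E0.7230
G1 X1.06 Y2.27 E0.8266
G1 X-0.22 Y2.49 E0.9303
G1 X-1.43 Y2.05 E1.0330
G1 X-2.27 Y1.06 E1.1367
G1 X-2.49 Y-0.22 E1.2404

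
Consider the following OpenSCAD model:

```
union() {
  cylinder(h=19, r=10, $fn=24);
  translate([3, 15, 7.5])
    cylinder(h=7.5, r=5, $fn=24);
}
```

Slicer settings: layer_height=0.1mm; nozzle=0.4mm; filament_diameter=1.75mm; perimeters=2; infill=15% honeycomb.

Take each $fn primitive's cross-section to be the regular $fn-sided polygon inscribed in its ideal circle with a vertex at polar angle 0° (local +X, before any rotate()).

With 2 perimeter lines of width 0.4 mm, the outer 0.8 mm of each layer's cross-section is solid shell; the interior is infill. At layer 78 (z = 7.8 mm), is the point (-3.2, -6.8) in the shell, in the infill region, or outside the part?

infill

At z = 7.8 mm: the cylinder: section is a regular 24-gon, circumradius r=10; the r=5 cylinder at (3, 15) contributes a regular 24-gon of circumradius 5; Merging all regions: the 2 present regions are separate (no shared area or edge), so areas and boundary lengths simply add and each stays a separate island — 2 connected regions. Overall, the cross-section has 2 separate islands. The nearest boundary edge runs (-2.59, -9.66)→(-5.00, -8.66); distance from the point to it = 2.41 mm. (Shell/infill is judged within the island containing the point — the largest one.) The point is inside the cross-section and 2.41 mm from the nearest boundary — more than the 0.8 mm shell width (2 × 0.4), so it's in the infill interior.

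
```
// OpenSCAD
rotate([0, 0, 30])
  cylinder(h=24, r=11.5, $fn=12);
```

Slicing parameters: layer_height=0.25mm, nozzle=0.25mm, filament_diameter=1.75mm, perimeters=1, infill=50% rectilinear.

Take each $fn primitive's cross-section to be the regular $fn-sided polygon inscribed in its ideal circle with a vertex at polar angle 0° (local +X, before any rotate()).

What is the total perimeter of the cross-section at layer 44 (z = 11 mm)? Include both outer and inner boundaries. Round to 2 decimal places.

At z = 11 mm: the cylinder: section is a regular 12-gon, circumradius r=11.5 (perimeter = 2·12·11.500·sin(180°/12) = 71.43 mm); (whole slice rotated 30° about Z — lengths, areas and connectivity unchanged). Overall, the cross-section is a single solid region. Total boundary length (outer) = 71.43 mm.

71.43 mm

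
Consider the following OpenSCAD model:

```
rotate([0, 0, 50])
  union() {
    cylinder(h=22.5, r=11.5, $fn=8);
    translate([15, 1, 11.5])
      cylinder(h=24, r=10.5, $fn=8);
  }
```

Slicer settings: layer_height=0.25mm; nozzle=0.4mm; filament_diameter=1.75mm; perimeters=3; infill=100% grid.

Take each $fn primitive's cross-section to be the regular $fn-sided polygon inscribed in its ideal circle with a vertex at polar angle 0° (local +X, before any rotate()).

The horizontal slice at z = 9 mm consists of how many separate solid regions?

1

At z = 9 mm: the r=11.5 cylinder gives a regular 8-gon of circumradius 11.5 (constant along its height); the cylinder at (15, 1) does not reach this height (z outside [11.5, 35.5]); Merging all regions: only the r=11.5 cylinder is present, so the union is just that shape — 1 connected region; (whole slice rotated 50° about Z — lengths, areas and connectivity unchanged). The result has 1 disconnected region.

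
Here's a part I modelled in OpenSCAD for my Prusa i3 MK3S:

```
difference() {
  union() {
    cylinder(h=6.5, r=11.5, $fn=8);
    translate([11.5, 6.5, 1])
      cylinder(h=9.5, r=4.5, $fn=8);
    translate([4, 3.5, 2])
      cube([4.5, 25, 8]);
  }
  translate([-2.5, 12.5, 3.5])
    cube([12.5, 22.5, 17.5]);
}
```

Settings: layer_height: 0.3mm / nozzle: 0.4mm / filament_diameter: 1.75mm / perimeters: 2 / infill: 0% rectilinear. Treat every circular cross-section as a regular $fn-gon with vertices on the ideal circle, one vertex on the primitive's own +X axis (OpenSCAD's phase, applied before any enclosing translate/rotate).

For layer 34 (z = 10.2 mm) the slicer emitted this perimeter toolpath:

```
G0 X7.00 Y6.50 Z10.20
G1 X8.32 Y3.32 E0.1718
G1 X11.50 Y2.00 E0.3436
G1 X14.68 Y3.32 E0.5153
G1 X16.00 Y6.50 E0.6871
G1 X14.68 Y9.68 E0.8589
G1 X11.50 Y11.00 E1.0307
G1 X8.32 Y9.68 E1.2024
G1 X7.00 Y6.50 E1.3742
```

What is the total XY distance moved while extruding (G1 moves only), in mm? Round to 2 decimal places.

27.54 mm

Sum the Euclidean lengths of each G1 segment: total = 27.54 mm.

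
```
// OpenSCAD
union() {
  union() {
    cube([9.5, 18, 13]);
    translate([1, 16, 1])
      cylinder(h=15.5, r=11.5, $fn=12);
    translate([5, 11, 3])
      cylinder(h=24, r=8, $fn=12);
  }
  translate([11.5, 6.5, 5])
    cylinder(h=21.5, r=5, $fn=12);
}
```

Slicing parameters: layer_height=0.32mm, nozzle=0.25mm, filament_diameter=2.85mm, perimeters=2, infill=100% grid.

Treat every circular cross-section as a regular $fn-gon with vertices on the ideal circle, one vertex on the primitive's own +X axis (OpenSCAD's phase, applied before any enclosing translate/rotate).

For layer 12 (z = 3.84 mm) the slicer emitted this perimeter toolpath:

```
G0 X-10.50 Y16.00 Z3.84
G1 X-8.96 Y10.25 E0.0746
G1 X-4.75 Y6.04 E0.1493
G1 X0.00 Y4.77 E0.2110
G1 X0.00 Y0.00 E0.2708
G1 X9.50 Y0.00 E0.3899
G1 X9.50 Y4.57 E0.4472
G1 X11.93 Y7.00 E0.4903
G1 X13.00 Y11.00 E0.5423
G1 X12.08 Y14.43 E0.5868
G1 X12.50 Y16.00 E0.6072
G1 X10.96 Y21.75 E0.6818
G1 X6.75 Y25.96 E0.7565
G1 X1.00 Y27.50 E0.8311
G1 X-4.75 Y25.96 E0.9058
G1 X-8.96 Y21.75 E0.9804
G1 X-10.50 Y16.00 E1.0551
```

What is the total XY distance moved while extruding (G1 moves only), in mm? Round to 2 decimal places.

84.14 mm

Sum the Euclidean lengths of each G1 segment: total = 84.14 mm.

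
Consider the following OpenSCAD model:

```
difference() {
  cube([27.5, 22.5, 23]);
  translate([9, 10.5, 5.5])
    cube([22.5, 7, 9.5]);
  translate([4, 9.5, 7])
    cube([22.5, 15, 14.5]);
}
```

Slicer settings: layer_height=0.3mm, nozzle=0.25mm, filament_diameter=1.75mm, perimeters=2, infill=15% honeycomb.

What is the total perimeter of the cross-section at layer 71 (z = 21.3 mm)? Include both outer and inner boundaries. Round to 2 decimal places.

At z = 21.3 mm: the cube (footprint 27.5×22.5) is included at this height (perimeter 100.00 mm); the cube at (9, 10.5) does not reach this height (z outside [5.5, 15]); the cube at (4, 9.5) (footprint 22.5×15) is included at this height (perimeter 75.00 mm); Taking the first minus the rest: starting from the 27.5×22.5 cube, the 22.5×15 cube at (4, 9.5) partially overlaps it — only the 292.50 mm² overlap (of its 337.50 mm²) is removed, clipping the outline — boundary = 126.00 mm. Overall, the cross-section is a single solid region. Total boundary length (outer) = 126.00 mm.

126.00 mm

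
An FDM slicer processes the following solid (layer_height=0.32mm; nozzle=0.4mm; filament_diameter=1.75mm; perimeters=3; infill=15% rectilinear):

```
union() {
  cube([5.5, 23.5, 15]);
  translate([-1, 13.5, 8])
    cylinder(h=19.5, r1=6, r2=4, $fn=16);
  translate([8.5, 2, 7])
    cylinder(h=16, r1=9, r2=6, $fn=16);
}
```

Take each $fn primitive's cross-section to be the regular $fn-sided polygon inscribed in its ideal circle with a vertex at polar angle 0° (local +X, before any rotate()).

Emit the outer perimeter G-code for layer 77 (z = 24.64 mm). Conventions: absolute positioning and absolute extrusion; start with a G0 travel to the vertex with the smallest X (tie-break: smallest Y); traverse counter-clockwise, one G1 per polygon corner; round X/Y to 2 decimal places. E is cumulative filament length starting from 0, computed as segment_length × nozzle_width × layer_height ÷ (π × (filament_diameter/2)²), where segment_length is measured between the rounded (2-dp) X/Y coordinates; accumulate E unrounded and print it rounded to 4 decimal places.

G0 X-5.29 Y13.50 Z24.64
G1 X-4.97 Y11.86 E0.0889
G1 X-4.04 Y10.46 E0.1784
G1 X-2.64 Y9.53 E0.2678
G1 X-1.00 Y9.21 E0.3567
G1 X0.64 Y9.53 E0.4456
G1 X2.04 Y10.46 E0.5351
G1 X2.97 Y11.86 E0.6245
G1 X3.29 Y13.50 E0.7135
G1 X2.97 Y15.14 E0.8024
G1 X2.04 Y16.54 E0.8918
G1 X0.64 Y17.47 E0.9813
G1 X-1.00 Y17.79 E1.0702
G1 X-2.64 Y17.47 E1.1591
G1 X-4.04 Y16.54 E1.2485
G1 X-4.97 Y15.14 E1.3380
G1 X-5.29 Y13.50 E1.4269

At z = 24.64 mm: the cube is not intersected at this z (z outside [0, 15]); the cone at (-1, 13.5) (r1=6→r2=4) has section circumradius 4.293 here — a regular 16-gon; the cone at (8.5, 2) does not reach this height (z outside [7, 23]); Merging all regions: only the cone at (-1, 13.5) is present, so the union is just that shape — 1 connected region. The outline is a single polygon with 16 vertices. Extrusion per mm of travel: 0.4 × 0.32 / (π × 0.875²) = 0.053216. Accumulating E over each segment gives final E = 1.4269.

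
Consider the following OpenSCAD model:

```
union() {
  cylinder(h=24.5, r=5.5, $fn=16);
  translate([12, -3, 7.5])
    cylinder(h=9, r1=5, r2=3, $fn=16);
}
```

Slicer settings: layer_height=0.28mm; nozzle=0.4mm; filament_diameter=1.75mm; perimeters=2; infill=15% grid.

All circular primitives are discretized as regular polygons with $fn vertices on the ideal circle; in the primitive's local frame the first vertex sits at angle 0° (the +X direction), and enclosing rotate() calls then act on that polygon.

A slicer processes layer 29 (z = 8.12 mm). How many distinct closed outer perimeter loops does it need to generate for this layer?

2

At z = 8.12 mm: the cylinder: section is a regular 16-gon, circumradius r=5.5; the cone at (12, -3): at t=0.069 of its height the radius interpolates to r₁+(r₂−r₁)t = 4.862, giving a regular 16-gon of that circumradius; Merging all regions: the 2 present regions are separate (no shared area or edge), so areas and boundary lengths simply add and each stays a separate island — 2 connected regions. The result has 2 disconnected regions.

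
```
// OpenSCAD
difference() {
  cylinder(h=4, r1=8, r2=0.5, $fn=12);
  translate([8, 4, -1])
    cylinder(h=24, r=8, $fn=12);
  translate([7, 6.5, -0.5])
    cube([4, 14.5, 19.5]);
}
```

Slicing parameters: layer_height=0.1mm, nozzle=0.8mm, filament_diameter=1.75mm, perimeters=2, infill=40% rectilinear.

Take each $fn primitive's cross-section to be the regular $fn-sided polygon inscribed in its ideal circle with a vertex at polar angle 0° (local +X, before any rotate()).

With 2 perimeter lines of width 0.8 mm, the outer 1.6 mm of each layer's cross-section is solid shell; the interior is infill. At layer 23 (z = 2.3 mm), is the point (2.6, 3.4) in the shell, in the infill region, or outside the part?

outside

At z = 2.3 mm: the cone: at t=0.575 of its height the radius interpolates to r₁+(r₂−r₁)t = 3.688, giving a regular 12-gon of that circumradius; the cylinder at (8, 4): section is a regular 12-gon, circumradius r=8; the cube at (7, 6.5) is present — its section is the full 4×14.5 rectangle; Subtracting the remaining from the first: starting from the cone, the r=8 cylinder at (8, 4) partially overlaps it — only the 10.76 mm² overlap (of its 192.00 mm²) is removed, clipping the outline; the 4×14.5 cube at (7, 6.5) misses the remaining region (no effect) — 1 connected region. Overall, the cross-section is a single solid region. The nearest boundary edge runs (0.09, 3.66)→(1.07, 0.00); distance from the point to it = 2.36 mm. The point is not inside any of the regions above, so it lies outside the cross-section (2.36 mm from the nearest boundary).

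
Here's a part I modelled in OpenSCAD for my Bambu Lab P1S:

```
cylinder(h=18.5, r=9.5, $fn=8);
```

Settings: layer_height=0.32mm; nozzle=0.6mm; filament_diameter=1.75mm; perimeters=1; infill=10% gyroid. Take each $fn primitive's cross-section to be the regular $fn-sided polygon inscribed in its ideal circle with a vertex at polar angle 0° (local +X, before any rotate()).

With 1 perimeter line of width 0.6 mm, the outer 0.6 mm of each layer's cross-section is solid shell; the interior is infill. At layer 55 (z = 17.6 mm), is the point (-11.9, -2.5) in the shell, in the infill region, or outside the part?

At z = 17.6 mm: the cylinder: section is a regular 8-gon, circumradius r=9.5. Overall, the cross-section is a single solid region. The nearest boundary edge runs (-9.50, 0.00)→(-6.72, -6.72); distance from the point to it = 3.17 mm. The point is not inside any of the regions above, so it lies outside the cross-section (3.17 mm from the nearest boundary).

outside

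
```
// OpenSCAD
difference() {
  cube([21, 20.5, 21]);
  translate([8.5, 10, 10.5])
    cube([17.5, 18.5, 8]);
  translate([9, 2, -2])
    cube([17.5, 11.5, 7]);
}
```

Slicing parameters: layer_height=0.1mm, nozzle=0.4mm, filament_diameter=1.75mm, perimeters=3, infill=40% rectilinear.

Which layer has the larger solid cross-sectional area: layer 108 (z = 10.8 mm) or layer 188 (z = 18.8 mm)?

layer 188 (z = 18.8 mm)

Layer 108 (z = 10.8): the cube (footprint 21×20.5) is included at this height (area 430.50 mm²); the cube at (8.5, 10) (footprint 17.5×18.5) is included at this height (area 323.75 mm²); the cube at (9, 2) is absent (z outside [-2, 5]); After the difference (first − rest): starting from the 21×20.5 cube (430.50 mm²), the 17.5×18.5 cube at (8.5, 10) partially overlaps it — only the 131.25 mm² overlap (of its 323.75 mm²) is removed, clipping the outline — area = 299.25 mm². So its area = 299.25 mm². Layer 188 (z = 18.8): the 21×20.5 cube contributes its full rectangle (area 430.50 mm²); the cube at (8.5, 10) is absent (z outside [10.5, 18.5]); the cube at (9, 2) is not intersected at this z (z outside [-2, 5]); Subtracting the remaining from the first: none of the subtracted shapes is present at this height, so the 21×20.5 cube is unchanged — area = 430.50 mm². So its area = 430.50 mm². Layer 188 is larger (430.50 vs 299.25 mm²).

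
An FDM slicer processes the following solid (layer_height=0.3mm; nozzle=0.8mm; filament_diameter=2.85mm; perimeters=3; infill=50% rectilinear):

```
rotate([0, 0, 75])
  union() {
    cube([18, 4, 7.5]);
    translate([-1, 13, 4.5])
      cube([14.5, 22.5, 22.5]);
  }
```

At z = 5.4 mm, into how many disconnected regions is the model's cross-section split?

At z = 5.4 mm: the cube (footprint 18×4) is included at this height; the cube at (-1, 13) is present — its section is the full 14.5×22.5 rectangle; Merging all regions: the 2 present regions are separate (no shared area or edge), so areas and boundary lengths simply add and each stays a separate island — 2 connected regions; (whole slice rotated 75° about Z — lengths, areas and connectivity unchanged). The result has 2 disconnected regions.

2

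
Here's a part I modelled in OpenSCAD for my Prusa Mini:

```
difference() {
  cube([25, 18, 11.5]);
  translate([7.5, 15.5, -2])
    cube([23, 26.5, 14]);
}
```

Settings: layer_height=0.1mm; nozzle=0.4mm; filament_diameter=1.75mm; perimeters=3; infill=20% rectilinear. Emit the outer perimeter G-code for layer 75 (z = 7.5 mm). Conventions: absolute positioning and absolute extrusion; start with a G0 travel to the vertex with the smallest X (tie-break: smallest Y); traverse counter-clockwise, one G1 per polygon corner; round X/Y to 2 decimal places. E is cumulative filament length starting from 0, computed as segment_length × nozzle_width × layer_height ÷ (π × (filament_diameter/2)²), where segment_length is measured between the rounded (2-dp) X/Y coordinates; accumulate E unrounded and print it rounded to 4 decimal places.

At z = 7.5 mm: the 25×18 cube contributes its full rectangle; the cube at (7.5, 15.5) is present — its section is the full 23×26.5 rectangle; Subtracting the remaining from the first: starting from the 25×18 cube, the 23×26.5 cube at (7.5, 15.5) partially overlaps it — only the 43.75 mm² overlap (of its 609.50 mm²) is removed, clipping the outline — 1 connected region. The outline is a single polygon with 6 vertices. Extrusion per mm of travel: 0.4 × 0.1 / (π × 0.875²) = 0.016630. Accumulating E over each segment gives final E = 1.4302.

G0 X0.00 Y0.00 Z7.50
G1 X25.00 Y0.00 E0.4158
G1 X25.00 Y15.50 E0.6735
G1 X7.50 Y15.50 E0.9645
G1 X7.50 Y18.00 E1.0061
G1 X0.00 Y18.00 E1.1308
G1 X0.00 Y0.00 E1.4302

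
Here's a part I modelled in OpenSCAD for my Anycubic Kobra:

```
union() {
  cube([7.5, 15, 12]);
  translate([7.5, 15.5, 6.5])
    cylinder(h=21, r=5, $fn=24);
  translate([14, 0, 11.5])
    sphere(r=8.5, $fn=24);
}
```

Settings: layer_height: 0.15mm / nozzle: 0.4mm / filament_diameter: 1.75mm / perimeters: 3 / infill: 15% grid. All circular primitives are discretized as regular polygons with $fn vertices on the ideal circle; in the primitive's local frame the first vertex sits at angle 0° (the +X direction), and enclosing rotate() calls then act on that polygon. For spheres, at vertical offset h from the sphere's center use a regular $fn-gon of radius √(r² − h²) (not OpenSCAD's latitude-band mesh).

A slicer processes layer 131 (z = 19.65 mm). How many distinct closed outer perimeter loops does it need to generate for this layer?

At z = 19.65 mm: the cube is not intersected at this z (z outside [0, 12]); the r=5 cylinder at (7.5, 15.5) gives a regular 24-gon of circumradius 5 (constant along its height); the r=8.5 sphere at (14, 0) slices to a regular 24-gon of circumradius 2.414 (√(r²−h²) with h=8.15 from center); Taking the union: the 2 present regions are separate (no shared area or edge), so areas and boundary lengths simply add and each stays a separate island — 2 connected regions. The result has 2 disconnected regions.

2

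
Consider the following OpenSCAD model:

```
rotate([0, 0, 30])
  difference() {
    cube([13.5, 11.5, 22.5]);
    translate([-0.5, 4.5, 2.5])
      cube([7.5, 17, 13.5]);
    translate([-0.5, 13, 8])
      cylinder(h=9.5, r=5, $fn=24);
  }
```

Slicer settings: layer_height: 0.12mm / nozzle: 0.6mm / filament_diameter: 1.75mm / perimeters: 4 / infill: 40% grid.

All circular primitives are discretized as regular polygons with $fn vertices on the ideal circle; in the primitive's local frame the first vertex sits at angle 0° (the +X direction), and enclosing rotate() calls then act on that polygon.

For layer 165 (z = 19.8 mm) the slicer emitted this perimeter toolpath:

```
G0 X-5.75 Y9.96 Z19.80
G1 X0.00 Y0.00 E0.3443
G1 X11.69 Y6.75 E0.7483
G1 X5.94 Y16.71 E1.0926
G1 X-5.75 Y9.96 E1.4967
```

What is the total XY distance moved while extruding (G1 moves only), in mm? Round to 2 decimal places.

Sum the Euclidean lengths of each G1 segment: total = 50.00 mm.

50.00 mm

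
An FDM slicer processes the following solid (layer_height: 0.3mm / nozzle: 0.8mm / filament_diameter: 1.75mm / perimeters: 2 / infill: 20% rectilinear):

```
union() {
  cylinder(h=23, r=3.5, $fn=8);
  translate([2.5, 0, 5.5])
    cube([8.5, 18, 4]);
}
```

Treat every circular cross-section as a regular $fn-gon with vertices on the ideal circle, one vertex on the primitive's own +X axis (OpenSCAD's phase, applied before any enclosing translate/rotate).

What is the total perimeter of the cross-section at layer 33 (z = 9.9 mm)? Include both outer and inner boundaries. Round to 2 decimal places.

21.43 mm

At z = 9.9 mm: the r=3.5 cylinder gives a regular 8-gon of circumradius 3.5 (constant along its height) (perimeter = 2·8·3.500·sin(180°/8) = 21.43 mm); the cube at (2.5, 0) is not intersected at this z (z outside [5.5, 9.5]); Combining (union): only the r=3.5 cylinder is present, so the union is just that shape — boundary = 21.43 mm. Overall, the cross-section is a single solid region. Total boundary length (outer) = 21.43 mm.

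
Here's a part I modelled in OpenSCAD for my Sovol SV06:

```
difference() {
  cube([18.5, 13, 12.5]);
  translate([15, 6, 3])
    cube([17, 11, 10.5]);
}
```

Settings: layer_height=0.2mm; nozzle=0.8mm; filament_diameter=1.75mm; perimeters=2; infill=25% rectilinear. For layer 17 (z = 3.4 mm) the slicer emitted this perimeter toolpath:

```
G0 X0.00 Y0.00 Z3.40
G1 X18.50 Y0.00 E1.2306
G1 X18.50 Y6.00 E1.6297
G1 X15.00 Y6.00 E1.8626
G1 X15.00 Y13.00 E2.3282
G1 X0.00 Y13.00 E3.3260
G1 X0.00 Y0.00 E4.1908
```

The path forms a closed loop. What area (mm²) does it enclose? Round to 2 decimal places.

Apply the shoelace formula to the sequence of (X, Y) vertices; enclosed area = 216.00 mm².

216.00 mm²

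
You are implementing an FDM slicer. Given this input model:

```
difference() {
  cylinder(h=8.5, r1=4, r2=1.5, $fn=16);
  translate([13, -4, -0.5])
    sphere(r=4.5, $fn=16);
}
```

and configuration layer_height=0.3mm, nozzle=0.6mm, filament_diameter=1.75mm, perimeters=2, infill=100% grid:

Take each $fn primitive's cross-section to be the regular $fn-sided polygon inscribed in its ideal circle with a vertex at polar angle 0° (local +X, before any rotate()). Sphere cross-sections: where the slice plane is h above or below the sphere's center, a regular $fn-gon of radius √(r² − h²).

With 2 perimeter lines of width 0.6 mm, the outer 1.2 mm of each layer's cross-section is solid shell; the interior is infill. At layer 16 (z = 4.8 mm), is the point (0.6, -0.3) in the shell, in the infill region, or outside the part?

infill

At z = 4.8 mm: the cone (r1=4→r2=1.5) has section circumradius 2.588 here — a regular 16-gon; the sphere at (13, -4) is absent (|z−center|=5.300 > r=4.5); Subtracting the remaining from the first: none of the subtracted shapes is present at this height, so the cone is unchanged — 1 connected region. Overall, the cross-section is a single solid region. The nearest boundary edge runs (1.83, -1.83)→(2.39, -0.99); distance from the point to it = 1.87 mm. The point is inside the cross-section and 1.87 mm from the nearest boundary — more than the 1.2 mm shell width (2 × 0.6), so it's in the infill interior.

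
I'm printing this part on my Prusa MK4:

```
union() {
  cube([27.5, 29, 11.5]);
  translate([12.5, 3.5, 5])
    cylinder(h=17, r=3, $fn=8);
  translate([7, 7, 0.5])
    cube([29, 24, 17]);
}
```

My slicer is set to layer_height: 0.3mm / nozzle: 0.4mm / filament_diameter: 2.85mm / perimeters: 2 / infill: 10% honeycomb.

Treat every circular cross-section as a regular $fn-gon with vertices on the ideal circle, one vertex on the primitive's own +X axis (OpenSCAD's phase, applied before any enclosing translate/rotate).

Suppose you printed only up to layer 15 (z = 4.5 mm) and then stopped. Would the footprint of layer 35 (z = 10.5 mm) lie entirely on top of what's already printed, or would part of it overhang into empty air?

entirely on top

Compare the two slices. At z = 4.5: the cube (footprint 27.5×29) is included at this height (area 797.50 mm²); the cylinder at (12.5, 3.5) is absent (z outside [5, 22]); the 29×24 cube at (7, 7) contributes its full rectangle (area 696.00 mm²); Merging all regions: the regions partially overlap — summed areas 1493.50 mm² minus the doubly-counted overlap 451.00 mm² gives 1042.50 mm² — area = 1042.50 mm². At z = 10.5: the 27.5×29 cube contributes its full rectangle (area 797.50 mm²); the cylinder at (12.5, 3.5): section is a regular 8-gon, circumradius r=3 (area = (8/2)·3.000²·sin(360°/8) = 25.46 mm²); the 29×24 cube at (7, 7) contributes its full rectangle (area 696.00 mm²); Taking the union: the regions partially overlap — summed areas 1518.96 mm² minus the doubly-counted overlap 476.46 mm² gives 1042.50 mm² — area = 1042.50 mm². Checking containment: the cross-section at z = 10.5 is a subset of the cross-section at z = 4.5.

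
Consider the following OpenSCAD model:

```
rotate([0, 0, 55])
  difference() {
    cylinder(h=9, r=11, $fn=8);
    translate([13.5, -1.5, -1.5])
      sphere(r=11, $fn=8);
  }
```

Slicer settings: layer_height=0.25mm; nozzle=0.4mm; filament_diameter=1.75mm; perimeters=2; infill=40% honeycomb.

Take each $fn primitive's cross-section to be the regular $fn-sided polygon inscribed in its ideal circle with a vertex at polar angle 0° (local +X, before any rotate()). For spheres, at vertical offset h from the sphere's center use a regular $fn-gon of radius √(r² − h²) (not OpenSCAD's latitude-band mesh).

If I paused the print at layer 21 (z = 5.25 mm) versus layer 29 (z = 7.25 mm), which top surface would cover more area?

Layer 21 (z = 5.25): the r=11 cylinder gives a regular 8-gon of circumradius 11 (constant along its height) (area = (8/2)·11.000²·sin(360°/8) = 342.24 mm²); the sphere at (13.5, -1.5): section is a regular 8-gon, circumradius = √(r²−h²) = √(11²−6.75²) = 8.685 (area = (8/2)·8.685²·sin(360°/8) = 213.37 mm²); Taking the first minus the rest: starting from the r=11 cylinder (342.24 mm²), the r=11 sphere at (13.5, -1.5) partially overlaps it — only the 44.36 mm² overlap (of its 213.37 mm²) is removed, clipping the outline — area = 297.88 mm²; (rotated 55° about Z; rotation is an isometry so areas/perimeters/island counts are preserved). So its area = 297.88 mm². Layer 29 (z = 7.25): the r=11 cylinder contributes a regular 8-gon of circumradius 11 (area = (8/2)·11.000²·sin(360°/8) = 342.24 mm²); the r=11 sphere at (13.5, -1.5) slices to a regular 8-gon of circumradius 6.666 (√(r²−h²) with h=8.75 from center) (area = (8/2)·6.666²·sin(360°/8) = 125.69 mm²); Taking the first minus the rest: starting from the r=11 cylinder (342.24 mm²), the r=11 sphere at (13.5, -1.5) partially overlaps it — only the 20.15 mm² overlap (of its 125.69 mm²) is removed, clipping the outline — area = 322.09 mm²; (rotated 55° about Z; rotation is an isometry so areas/perimeters/island counts are preserved). So its area = 322.09 mm². Layer 29 is larger (322.09 vs 297.88 mm²).

layer 29 (z = 7.25 mm)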